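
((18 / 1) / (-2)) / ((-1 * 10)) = 9 / 10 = 0.90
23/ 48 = 0.48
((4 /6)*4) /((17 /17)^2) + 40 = 128 /3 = 42.67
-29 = -29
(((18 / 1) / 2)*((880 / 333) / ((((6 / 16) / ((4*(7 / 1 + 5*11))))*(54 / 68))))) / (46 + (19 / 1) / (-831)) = 16443074560 / 38168793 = 430.80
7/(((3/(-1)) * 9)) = -0.26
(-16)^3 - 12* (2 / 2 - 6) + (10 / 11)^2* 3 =-488056 / 121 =-4033.52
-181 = -181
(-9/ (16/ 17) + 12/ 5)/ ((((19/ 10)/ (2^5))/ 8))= -18336/ 19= -965.05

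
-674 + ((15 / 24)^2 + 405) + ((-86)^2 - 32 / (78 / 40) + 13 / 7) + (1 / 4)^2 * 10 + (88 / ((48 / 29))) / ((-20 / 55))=6967.25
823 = 823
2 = 2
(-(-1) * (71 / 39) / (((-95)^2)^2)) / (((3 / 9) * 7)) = 71 / 7412006875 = 0.00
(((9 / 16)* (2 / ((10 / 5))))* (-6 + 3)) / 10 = -27 / 160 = -0.17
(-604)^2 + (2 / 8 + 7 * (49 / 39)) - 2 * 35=56901787 / 156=364755.04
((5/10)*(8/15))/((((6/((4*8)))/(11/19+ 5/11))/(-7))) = -10752/1045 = -10.29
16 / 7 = 2.29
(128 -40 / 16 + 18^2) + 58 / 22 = 9947 / 22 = 452.14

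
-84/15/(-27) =28/135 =0.21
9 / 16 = 0.56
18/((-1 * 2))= -9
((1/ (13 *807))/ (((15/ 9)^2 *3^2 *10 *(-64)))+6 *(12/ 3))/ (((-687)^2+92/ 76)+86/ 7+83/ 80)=535796351867/ 10536960649261800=0.00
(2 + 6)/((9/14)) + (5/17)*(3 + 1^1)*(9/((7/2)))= 16568/1071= 15.47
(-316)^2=99856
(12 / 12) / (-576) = -1 / 576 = -0.00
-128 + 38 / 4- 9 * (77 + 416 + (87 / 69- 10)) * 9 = -1809807 / 46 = -39343.63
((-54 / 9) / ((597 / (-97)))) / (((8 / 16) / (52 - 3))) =19012 / 199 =95.54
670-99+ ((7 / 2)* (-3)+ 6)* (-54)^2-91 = -12642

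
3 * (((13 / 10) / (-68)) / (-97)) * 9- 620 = -40894849 / 65960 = -619.99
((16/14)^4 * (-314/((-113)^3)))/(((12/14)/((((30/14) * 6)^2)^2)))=11.84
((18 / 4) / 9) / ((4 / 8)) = 1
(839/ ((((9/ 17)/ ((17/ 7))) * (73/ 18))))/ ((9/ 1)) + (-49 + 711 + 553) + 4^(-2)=97168231/ 73584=1320.51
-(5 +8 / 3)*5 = -38.33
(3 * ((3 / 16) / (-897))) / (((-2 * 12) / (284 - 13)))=0.01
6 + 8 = 14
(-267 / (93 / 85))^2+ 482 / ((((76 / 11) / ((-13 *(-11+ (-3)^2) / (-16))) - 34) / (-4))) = 156654406147 / 2628335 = 59602.15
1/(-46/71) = -71/46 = -1.54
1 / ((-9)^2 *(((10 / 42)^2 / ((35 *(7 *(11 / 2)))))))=26411 / 90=293.46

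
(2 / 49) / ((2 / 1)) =1 / 49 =0.02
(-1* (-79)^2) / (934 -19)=-6241 / 915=-6.82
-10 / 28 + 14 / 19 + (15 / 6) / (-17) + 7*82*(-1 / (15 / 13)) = -497.23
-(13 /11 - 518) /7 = 5685 /77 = 73.83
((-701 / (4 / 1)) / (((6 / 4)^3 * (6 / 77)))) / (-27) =53977 / 2187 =24.68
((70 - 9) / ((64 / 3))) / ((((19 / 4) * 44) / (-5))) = -915 / 13376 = -0.07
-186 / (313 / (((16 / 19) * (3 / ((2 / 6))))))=-26784 / 5947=-4.50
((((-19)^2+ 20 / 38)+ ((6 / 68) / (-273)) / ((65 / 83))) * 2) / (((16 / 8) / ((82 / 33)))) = 56638343533 / 63047985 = 898.34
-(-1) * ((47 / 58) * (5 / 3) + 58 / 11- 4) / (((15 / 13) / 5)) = 65273 / 5742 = 11.37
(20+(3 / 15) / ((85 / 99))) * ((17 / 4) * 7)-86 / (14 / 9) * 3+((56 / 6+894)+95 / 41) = 115522373 / 86100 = 1341.72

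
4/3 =1.33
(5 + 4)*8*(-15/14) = -540/7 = -77.14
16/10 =8/5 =1.60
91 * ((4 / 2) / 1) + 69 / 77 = 14083 / 77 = 182.90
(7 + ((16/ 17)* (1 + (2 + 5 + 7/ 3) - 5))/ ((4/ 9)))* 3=933/ 17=54.88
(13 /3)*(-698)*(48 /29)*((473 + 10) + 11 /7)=-492464128 /203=-2425931.67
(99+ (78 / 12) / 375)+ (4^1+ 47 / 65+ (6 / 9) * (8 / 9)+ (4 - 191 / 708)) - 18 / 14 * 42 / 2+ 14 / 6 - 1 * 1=853175203 / 10354500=82.40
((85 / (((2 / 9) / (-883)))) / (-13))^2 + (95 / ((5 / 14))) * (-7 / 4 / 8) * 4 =228146668843 / 338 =674990144.51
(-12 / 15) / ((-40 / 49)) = 0.98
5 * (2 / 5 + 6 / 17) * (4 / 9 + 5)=3136 / 153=20.50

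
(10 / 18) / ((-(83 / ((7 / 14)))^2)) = -5 / 248004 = -0.00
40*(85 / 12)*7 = 5950 / 3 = 1983.33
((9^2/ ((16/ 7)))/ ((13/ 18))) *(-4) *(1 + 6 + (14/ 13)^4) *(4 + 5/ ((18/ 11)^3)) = -50023667183/ 5940688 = -8420.52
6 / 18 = 1 / 3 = 0.33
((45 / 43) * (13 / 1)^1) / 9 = 65 / 43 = 1.51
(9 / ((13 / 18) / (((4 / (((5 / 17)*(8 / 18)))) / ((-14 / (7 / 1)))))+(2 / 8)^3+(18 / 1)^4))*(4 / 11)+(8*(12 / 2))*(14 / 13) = 404649790176 / 7828041815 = 51.69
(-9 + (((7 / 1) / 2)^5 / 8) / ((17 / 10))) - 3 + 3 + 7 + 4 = 88387 / 2176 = 40.62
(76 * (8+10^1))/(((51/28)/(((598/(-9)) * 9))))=-7635264/17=-449133.18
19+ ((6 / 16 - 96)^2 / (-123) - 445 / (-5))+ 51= 84.66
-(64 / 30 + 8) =-152 / 15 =-10.13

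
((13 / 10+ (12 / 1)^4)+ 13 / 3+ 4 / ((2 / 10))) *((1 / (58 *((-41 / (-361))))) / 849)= 224848489 / 60567660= 3.71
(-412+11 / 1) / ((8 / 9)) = -3609 / 8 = -451.12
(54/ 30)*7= 63/ 5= 12.60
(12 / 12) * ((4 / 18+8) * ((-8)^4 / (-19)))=-303104 / 171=-1772.54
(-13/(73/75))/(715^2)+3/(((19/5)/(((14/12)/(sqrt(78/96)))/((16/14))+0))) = -3/114829+245 *sqrt(13)/988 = 0.89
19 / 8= 2.38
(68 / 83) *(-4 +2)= -136 / 83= -1.64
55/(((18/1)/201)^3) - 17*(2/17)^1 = 16541533/216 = 76581.17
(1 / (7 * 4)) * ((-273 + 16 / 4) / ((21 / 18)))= -807 / 98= -8.23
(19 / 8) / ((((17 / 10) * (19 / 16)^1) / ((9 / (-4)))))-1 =-3.65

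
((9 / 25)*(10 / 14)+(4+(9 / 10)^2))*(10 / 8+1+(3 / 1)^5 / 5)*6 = 1545.99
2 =2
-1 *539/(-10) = 539/10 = 53.90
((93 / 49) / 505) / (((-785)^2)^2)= 93 / 9396499286715625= 0.00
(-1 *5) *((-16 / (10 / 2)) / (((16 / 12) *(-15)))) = -4 / 5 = -0.80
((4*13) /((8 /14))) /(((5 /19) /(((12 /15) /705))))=6916 /17625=0.39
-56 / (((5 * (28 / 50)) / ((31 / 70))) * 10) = -31 / 35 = -0.89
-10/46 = -5/23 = -0.22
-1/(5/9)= -9/5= -1.80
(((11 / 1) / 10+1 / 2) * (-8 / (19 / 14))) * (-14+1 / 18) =112448 / 855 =131.52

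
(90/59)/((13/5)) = 0.59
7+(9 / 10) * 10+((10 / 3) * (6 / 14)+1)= 18.43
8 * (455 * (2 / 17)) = 7280 / 17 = 428.24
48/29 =1.66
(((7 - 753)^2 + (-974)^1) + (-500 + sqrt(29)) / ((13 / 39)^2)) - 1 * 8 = 9 * sqrt(29) + 551034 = 551082.47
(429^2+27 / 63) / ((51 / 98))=6012020 / 17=353648.24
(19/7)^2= 361/49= 7.37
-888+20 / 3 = -2644 / 3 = -881.33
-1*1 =-1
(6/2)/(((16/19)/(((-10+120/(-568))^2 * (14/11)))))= 209724375/443608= 472.77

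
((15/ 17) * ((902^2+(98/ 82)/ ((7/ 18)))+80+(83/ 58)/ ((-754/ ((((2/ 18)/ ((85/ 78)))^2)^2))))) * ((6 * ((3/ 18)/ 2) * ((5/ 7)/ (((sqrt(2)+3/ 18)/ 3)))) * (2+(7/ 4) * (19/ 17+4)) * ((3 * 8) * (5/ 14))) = -17676010838761548777214/ 2895528270561031+106056065032569292663284 * sqrt(2)/ 2895528270561031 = 45694568.43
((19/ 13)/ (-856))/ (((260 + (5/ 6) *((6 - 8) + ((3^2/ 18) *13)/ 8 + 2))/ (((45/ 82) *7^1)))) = -0.00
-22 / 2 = -11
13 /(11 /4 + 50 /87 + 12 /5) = 22620 /9961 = 2.27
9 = 9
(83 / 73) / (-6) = -83 / 438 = -0.19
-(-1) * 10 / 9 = 10 / 9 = 1.11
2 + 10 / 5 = 4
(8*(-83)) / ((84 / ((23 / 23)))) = -166 / 21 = -7.90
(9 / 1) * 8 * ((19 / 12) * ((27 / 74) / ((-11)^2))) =0.34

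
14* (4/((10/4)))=22.40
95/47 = 2.02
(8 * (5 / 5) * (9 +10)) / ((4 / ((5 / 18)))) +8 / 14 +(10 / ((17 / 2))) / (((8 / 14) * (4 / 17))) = 5009 / 252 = 19.88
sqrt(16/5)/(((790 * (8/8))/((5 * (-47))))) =-94 * sqrt(5)/395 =-0.53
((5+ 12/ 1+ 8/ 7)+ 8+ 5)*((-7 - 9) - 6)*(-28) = 19184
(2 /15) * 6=4 /5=0.80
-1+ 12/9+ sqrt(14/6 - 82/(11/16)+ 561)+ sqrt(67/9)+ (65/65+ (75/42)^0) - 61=-176/3+ sqrt(67)/3+ sqrt(483582)/33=-34.87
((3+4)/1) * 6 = 42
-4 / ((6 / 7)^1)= -14 / 3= -4.67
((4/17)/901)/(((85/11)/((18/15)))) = 264/6509725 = 0.00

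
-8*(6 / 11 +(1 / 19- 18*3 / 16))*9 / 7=41787 / 1463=28.56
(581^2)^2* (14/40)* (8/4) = 797632001047/10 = 79763200104.70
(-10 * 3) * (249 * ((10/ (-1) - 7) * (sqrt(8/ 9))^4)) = 903040/ 9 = 100337.78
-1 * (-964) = 964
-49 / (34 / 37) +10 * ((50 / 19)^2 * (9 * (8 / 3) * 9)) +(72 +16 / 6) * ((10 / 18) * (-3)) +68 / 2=14814.68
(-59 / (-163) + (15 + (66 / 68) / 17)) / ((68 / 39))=56654949 / 6406552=8.84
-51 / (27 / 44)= -748 / 9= -83.11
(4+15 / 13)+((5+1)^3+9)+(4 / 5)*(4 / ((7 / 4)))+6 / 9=317566 / 1365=232.65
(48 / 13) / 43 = 48 / 559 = 0.09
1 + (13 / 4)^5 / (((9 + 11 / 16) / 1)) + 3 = 410973 / 9920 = 41.43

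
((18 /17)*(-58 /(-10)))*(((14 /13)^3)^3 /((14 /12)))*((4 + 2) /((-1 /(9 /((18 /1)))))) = -30.77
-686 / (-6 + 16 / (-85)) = 29155 / 263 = 110.86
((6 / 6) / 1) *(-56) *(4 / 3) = -74.67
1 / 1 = 1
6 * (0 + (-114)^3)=-8889264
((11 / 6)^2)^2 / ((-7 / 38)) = -278179 / 4536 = -61.33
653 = 653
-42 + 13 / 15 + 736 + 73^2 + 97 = 91813 / 15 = 6120.87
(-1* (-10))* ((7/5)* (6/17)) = 84/17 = 4.94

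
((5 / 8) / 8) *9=45 / 64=0.70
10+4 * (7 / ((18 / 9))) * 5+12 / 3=84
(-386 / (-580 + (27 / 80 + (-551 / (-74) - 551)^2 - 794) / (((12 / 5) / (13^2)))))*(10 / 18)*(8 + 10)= -1014593280 / 5453625028207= -0.00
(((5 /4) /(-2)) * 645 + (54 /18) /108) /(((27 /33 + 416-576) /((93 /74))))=9896843 /3109776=3.18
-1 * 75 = -75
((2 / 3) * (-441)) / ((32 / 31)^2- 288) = 20181 / 19696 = 1.02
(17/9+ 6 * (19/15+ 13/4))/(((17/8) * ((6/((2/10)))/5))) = 5218/2295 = 2.27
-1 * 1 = -1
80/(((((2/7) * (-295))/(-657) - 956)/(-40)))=7358400/2198027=3.35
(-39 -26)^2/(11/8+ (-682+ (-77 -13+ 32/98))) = -1656200/301957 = -5.48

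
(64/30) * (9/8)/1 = 12/5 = 2.40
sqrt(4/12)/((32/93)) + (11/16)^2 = 121/256 + 31*sqrt(3)/32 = 2.15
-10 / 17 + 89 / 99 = 523 / 1683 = 0.31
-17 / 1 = -17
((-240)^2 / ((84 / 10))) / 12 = 4000 / 7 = 571.43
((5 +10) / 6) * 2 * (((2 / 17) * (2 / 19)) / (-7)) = -20 / 2261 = -0.01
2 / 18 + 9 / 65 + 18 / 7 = 11552 / 4095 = 2.82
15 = 15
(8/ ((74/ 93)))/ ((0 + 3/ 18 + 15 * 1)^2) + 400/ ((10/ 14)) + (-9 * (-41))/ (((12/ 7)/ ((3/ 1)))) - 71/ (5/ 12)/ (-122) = 451253021683/ 373804340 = 1207.19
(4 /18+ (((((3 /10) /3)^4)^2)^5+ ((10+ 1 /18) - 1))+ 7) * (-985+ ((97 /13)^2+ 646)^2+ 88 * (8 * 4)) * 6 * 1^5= 39764109254230769230769230769230769230769475053861 /823875000000000000000000000000000000000000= 48264735.86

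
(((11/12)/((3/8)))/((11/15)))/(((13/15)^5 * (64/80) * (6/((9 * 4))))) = 18984375/371293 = 51.13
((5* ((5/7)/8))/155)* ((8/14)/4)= 5/12152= 0.00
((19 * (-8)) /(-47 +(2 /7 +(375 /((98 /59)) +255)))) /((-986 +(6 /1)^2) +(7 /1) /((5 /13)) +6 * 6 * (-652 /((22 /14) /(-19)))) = -74480 /60161359077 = -0.00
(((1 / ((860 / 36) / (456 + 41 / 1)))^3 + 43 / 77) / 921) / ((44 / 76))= 130938678220646 / 7752797138625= 16.89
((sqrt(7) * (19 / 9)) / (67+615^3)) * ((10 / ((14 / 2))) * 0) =0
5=5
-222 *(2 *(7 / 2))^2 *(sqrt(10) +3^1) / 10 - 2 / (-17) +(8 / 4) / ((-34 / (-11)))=-6702.56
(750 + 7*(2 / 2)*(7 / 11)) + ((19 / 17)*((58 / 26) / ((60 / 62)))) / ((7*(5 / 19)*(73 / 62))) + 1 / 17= 70407225949 / 93168075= 755.70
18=18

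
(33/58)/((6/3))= 33/116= 0.28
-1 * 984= -984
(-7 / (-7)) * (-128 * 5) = -640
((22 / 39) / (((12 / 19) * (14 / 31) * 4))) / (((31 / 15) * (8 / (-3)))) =-1045 / 11648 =-0.09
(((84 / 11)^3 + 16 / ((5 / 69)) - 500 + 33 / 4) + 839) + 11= 27268391 / 26620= 1024.36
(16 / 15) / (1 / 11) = 176 / 15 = 11.73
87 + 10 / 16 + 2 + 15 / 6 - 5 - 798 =-5687 / 8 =-710.88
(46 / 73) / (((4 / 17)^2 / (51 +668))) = 4779193 / 584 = 8183.55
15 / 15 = 1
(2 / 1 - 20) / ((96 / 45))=-135 / 16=-8.44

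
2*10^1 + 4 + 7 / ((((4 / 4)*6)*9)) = 24.13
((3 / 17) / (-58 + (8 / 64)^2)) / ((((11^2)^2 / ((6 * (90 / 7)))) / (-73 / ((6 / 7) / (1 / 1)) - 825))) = 0.01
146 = 146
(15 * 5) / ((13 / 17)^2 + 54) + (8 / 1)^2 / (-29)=-15241 / 18299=-0.83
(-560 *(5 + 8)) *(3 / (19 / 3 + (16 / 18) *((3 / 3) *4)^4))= -39312 / 421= -93.38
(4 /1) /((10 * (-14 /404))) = -11.54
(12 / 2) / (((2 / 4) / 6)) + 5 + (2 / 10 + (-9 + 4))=72.20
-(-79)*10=790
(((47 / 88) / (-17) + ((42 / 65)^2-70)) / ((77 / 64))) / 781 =-0.07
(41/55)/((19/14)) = 574/1045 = 0.55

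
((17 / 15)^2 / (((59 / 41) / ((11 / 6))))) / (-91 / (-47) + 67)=6125933 / 258066000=0.02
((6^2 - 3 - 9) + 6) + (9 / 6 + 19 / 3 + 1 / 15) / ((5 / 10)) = 229 / 5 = 45.80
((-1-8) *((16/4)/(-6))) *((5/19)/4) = 15/38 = 0.39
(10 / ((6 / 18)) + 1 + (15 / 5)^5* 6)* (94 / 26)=69983 / 13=5383.31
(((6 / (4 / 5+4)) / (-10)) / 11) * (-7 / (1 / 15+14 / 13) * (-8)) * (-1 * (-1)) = -1365 / 2453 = -0.56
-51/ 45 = -17/ 15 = -1.13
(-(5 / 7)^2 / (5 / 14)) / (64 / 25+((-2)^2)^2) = -125 / 1624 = -0.08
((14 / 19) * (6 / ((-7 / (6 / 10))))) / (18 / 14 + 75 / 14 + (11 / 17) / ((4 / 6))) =-714 / 14345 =-0.05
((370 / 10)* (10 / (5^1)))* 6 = 444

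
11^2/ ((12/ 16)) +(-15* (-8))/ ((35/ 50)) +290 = 622.76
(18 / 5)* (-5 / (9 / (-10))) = 20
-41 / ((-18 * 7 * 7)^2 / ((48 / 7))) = -164 / 453789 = -0.00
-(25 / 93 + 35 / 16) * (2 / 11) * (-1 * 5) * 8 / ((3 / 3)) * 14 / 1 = 255850 / 1023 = 250.10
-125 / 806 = -0.16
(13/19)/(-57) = -0.01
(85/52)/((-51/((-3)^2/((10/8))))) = -3/13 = -0.23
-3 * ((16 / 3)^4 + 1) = -65617 / 27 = -2430.26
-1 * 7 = -7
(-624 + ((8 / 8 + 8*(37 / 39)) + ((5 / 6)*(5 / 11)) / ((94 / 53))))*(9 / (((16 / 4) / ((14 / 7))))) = -148850529 / 53768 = -2768.39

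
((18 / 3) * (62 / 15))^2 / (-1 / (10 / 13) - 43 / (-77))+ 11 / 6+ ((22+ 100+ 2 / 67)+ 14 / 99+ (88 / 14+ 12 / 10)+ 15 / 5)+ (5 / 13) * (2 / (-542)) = -649050991925053 / 934021318230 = -694.90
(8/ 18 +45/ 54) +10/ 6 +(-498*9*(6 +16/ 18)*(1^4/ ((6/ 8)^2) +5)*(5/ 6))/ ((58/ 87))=-4708537/ 18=-261585.39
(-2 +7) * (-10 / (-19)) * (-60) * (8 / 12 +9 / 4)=-8750 / 19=-460.53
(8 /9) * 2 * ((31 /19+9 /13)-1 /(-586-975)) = 14340176 /3470103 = 4.13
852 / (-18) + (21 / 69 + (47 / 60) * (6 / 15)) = -53723 / 1150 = -46.72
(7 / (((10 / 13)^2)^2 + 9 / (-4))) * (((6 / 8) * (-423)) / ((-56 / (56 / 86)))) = -36243909 / 2666602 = -13.59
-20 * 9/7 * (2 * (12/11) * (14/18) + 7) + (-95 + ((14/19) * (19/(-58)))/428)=-43504137/136532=-318.64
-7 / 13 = -0.54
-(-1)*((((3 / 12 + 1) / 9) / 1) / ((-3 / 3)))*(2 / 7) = -5 / 126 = -0.04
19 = 19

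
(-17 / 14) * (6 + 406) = -3502 / 7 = -500.29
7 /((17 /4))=28 /17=1.65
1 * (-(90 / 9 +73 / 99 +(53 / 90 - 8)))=-3293 / 990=-3.33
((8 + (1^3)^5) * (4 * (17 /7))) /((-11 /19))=-11628 /77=-151.01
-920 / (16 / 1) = -115 / 2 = -57.50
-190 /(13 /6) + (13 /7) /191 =-1524011 /17381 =-87.68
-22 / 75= -0.29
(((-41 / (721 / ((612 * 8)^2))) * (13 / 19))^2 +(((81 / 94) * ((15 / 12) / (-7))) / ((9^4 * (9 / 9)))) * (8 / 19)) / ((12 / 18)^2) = 621445333808211827120503 / 317525120892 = 1957153286210.65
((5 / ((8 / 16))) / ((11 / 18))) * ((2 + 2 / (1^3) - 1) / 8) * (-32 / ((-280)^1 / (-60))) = -3240 / 77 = -42.08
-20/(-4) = 5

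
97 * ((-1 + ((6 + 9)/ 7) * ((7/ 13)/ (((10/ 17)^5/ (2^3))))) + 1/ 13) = 410268387/ 32500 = 12623.64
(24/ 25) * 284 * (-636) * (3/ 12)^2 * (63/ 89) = -17068968/ 2225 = -7671.45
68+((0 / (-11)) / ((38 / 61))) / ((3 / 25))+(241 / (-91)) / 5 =30699 / 455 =67.47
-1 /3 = -0.33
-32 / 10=-16 / 5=-3.20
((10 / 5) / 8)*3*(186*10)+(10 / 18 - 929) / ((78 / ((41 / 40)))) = 9707251 / 7020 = 1382.80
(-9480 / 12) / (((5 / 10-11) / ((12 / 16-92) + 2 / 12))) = -431735 / 63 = -6852.94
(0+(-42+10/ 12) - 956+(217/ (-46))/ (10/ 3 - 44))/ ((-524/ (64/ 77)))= 67145380/ 42456183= 1.58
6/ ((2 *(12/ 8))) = 2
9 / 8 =1.12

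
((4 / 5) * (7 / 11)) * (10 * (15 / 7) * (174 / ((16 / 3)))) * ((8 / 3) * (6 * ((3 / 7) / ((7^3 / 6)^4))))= 243544320 / 1065779114477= 0.00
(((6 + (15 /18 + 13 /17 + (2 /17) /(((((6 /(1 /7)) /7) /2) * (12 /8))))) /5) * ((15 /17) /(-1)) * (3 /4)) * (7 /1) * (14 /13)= -114317 /15028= -7.61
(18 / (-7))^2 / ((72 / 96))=8.82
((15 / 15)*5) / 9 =5 / 9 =0.56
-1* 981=-981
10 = 10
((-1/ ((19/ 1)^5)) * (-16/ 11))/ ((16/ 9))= 9/ 27237089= 0.00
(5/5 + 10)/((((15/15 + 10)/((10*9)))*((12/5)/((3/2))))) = 225/4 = 56.25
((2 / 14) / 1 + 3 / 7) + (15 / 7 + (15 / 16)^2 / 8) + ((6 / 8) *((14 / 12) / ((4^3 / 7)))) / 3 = 122833 / 43008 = 2.86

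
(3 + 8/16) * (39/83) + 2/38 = 5353/3154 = 1.70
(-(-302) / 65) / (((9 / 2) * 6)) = 302 / 1755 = 0.17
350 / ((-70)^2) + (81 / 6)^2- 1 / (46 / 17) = 117177 / 644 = 181.95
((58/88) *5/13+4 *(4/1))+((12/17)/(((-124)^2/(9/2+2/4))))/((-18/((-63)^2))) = 302824233/18689528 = 16.20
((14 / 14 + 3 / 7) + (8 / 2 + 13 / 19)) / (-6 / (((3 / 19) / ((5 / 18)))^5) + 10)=-62216860752 / 927347066555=-0.07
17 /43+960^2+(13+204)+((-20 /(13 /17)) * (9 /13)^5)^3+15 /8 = 35657481280333600579852624941 /38684659991473343236376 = 921747.31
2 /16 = 1 /8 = 0.12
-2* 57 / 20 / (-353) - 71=-70.98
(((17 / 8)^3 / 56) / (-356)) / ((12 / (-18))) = 14739 / 20414464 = 0.00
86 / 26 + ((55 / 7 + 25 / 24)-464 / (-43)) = 2159713 / 93912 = 23.00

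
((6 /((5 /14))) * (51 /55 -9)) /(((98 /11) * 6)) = -444 /175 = -2.54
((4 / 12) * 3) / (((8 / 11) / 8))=11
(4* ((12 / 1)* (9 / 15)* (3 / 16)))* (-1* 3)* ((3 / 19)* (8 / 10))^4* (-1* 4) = 6718464 / 407253125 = 0.02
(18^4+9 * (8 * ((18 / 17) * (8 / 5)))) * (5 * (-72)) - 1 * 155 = -643202251 / 17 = -37835426.53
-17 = -17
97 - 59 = 38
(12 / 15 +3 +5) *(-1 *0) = 0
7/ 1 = 7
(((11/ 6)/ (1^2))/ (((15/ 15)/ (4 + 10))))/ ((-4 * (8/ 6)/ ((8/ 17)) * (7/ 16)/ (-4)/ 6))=124.24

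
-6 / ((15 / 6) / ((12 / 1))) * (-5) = 144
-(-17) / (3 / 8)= 136 / 3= 45.33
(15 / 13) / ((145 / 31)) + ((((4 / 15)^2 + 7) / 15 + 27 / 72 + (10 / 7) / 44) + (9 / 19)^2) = 381958542557 / 282945663000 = 1.35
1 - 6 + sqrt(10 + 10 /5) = -5 + 2*sqrt(3) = -1.54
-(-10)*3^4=810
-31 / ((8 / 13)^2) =-5239 / 64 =-81.86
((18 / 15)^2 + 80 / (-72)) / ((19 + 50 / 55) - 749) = -407 / 902250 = -0.00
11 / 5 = 2.20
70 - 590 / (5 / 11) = -1228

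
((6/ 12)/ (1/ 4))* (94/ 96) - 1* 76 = -1777/ 24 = -74.04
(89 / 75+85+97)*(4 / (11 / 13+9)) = 178607 / 2400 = 74.42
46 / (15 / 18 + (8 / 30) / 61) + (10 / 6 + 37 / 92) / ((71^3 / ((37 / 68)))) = 188486709358777 / 3432526834128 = 54.91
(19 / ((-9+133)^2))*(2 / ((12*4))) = 0.00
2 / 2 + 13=14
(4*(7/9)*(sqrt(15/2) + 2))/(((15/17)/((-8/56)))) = -34*sqrt(30)/135 - 136/135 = -2.39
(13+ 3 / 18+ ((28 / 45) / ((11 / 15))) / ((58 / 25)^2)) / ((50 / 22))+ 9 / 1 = 1874929 / 126150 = 14.86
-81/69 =-27/23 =-1.17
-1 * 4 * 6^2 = -144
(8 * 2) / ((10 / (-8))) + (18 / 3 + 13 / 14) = -411 / 70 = -5.87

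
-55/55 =-1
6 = 6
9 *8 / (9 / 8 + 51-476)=-576 / 3391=-0.17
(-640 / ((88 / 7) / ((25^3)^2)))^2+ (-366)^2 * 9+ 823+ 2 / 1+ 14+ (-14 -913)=18692016601562645867436 / 121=154479476045972279896.17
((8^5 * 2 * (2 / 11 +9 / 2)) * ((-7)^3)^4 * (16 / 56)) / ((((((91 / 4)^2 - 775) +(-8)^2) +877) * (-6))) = -295851264940.81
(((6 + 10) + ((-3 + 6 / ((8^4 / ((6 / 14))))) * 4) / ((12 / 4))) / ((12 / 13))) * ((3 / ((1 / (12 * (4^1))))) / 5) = 1677429 / 4480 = 374.43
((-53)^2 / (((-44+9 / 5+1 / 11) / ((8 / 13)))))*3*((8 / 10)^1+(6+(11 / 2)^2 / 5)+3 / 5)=-8311831 / 5018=-1656.40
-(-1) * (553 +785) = 1338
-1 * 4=-4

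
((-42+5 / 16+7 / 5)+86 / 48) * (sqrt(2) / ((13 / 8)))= -33.50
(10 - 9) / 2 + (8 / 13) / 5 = 81 / 130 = 0.62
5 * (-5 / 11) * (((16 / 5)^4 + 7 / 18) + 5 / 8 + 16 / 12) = -4824217 / 19800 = -243.65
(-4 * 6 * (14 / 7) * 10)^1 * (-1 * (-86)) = -41280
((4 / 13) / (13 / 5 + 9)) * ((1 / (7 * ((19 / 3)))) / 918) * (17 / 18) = 5 / 8122842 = 0.00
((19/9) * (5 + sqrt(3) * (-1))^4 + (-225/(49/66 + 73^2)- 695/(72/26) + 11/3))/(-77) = -25847362403/975087036 + 1520 * sqrt(3)/99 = 0.09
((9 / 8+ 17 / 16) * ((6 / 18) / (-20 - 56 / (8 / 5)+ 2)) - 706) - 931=-4164563 / 2544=-1637.01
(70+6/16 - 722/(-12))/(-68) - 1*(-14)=19715/1632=12.08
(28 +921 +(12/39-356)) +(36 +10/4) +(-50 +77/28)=584.56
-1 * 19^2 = -361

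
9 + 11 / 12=9.92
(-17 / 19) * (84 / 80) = -357 / 380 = -0.94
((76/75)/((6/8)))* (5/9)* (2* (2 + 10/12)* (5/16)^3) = 8075/62208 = 0.13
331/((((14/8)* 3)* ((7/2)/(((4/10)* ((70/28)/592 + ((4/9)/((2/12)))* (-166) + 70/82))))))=-21297035507/6689970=-3183.43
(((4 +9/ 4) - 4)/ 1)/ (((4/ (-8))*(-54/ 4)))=1/ 3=0.33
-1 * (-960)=960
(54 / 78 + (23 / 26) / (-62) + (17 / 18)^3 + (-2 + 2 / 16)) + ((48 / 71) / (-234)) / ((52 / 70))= -97193377 / 271165401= -0.36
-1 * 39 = -39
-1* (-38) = 38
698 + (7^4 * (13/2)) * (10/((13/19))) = 228793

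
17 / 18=0.94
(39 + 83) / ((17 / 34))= 244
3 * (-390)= -1170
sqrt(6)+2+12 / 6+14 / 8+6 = sqrt(6)+47 / 4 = 14.20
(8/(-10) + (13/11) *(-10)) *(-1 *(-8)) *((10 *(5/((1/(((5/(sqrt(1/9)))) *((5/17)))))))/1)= -4164000/187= -22267.38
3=3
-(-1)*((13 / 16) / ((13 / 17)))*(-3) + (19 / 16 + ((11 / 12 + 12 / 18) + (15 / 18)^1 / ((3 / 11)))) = 95 / 36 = 2.64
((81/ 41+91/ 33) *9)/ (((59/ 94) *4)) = 451482/ 26609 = 16.97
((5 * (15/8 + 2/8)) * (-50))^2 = 4515625/16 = 282226.56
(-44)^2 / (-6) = -968 / 3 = -322.67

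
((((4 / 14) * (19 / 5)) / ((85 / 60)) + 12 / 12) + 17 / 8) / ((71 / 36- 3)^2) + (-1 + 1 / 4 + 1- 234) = -749606021 / 3258220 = -230.07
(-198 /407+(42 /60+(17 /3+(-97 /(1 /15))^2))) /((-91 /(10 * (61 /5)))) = -20477737271 /7215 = -2838217.22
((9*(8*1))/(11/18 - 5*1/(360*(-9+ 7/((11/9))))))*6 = 1119744/1595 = 702.03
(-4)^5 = -1024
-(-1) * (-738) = -738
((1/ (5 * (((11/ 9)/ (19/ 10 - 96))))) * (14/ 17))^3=-208348567418187/ 102175046875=-2039.13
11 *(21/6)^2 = 539/4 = 134.75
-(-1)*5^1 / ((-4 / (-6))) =15 / 2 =7.50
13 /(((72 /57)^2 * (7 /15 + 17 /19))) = 445835 /74496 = 5.98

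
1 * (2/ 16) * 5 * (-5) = -25/ 8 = -3.12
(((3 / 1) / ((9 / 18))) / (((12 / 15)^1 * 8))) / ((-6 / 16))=-5 / 2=-2.50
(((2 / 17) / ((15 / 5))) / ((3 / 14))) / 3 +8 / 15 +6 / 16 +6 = 127957 / 18360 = 6.97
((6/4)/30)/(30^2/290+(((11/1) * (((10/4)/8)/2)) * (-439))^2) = 7424/84532709425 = 0.00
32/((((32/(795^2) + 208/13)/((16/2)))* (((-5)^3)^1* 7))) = -404496/22120945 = -0.02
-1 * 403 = -403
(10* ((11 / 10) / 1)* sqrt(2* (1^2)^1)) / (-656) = -11* sqrt(2) / 656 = -0.02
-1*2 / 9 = -2 / 9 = -0.22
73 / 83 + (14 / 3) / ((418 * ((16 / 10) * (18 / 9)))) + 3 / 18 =291339 / 277552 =1.05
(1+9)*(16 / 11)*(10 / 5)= 320 / 11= 29.09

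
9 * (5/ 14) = 45/ 14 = 3.21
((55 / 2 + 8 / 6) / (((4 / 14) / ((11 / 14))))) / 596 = 1903 / 14304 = 0.13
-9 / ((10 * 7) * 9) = -1 / 70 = -0.01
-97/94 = -1.03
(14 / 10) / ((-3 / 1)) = -7 / 15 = -0.47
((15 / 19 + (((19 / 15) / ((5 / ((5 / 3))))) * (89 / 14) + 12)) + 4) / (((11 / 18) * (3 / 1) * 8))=233099 / 175560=1.33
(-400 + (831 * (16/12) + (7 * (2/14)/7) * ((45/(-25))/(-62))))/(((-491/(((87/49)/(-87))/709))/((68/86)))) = 26118273/795833105305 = 0.00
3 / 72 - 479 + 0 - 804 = -30791 / 24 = -1282.96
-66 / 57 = -22 / 19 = -1.16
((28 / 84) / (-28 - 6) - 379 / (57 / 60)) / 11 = -70289 / 1938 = -36.27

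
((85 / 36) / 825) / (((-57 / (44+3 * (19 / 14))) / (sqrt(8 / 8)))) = -11441 / 4740120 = -0.00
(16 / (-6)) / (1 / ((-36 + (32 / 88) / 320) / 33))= 31679 / 10890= 2.91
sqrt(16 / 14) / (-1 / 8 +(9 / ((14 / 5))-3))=16 * sqrt(14) / 5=11.97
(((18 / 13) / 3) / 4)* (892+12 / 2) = 1347 / 13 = 103.62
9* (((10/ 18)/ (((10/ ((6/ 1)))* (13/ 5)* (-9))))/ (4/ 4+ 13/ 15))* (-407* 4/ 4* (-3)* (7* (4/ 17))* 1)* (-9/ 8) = 274725/ 1768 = 155.39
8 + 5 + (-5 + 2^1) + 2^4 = 26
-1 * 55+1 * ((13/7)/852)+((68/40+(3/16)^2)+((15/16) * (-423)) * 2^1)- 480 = -2531384329/1908480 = -1326.39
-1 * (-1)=1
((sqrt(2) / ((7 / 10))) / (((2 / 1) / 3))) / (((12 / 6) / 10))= 75 * sqrt(2) / 7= 15.15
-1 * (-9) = 9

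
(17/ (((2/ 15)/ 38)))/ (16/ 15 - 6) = -72675/ 74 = -982.09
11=11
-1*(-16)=16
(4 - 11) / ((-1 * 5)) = 7 / 5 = 1.40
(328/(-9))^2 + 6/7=753574/567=1329.05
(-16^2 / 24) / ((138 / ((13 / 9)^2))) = -2704 / 16767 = -0.16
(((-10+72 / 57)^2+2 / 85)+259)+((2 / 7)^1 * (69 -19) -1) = 74886484 / 214795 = 348.64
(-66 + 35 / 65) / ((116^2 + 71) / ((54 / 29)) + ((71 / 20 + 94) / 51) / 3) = -2604060 / 289007173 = -0.01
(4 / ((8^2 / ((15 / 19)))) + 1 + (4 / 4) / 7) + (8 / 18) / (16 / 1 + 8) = 69563 / 57456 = 1.21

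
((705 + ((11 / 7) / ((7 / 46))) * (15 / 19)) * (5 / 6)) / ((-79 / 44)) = -331.00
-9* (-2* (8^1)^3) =9216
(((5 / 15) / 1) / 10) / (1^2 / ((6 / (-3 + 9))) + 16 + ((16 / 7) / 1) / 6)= 7 / 3650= 0.00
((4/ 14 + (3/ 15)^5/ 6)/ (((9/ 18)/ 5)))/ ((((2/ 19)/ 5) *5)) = 27.15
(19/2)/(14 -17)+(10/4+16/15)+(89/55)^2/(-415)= 494229/1255375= 0.39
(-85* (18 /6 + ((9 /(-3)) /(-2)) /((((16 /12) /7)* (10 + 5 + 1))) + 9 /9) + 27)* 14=-317933 /64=-4967.70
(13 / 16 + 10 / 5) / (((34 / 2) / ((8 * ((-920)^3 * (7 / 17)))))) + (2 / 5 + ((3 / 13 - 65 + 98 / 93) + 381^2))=-741125624819633 / 1747005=-424226390.20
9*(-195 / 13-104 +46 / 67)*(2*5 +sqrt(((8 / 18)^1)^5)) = -19516274 / 1809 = -10788.43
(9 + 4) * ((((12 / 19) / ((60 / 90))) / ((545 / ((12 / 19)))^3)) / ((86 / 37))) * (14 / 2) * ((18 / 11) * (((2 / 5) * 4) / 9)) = 837817344 / 49892475842598125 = 0.00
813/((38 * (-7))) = -813/266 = -3.06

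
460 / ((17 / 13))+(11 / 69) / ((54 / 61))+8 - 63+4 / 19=357625831 / 1203498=297.16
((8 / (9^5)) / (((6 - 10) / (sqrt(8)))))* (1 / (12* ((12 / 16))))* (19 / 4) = -19* sqrt(2) / 531441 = -0.00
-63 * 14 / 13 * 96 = -84672 / 13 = -6513.23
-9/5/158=-9/790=-0.01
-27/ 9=-3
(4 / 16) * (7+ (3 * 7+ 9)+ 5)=21 / 2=10.50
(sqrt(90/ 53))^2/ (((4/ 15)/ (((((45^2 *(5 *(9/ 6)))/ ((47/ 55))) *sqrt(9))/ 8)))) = 3383015625/ 79712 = 42440.48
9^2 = 81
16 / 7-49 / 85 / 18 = 24137 / 10710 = 2.25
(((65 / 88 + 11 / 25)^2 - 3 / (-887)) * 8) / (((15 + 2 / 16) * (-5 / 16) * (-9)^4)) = -95654346608 / 266265206521875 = -0.00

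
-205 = -205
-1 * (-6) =6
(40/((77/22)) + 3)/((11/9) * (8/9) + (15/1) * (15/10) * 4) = 8181/51646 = 0.16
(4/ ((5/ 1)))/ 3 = 4/ 15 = 0.27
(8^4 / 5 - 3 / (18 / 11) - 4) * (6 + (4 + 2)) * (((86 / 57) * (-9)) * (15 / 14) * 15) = -283295610 / 133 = -2130042.18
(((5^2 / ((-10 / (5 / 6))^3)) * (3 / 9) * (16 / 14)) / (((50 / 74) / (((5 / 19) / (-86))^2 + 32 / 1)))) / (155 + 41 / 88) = -11591172373 / 6903729258804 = -0.00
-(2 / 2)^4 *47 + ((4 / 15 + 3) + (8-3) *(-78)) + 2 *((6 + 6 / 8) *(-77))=-44197 / 30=-1473.23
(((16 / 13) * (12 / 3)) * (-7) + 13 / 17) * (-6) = 44682 / 221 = 202.18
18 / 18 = 1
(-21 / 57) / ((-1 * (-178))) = -7 / 3382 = -0.00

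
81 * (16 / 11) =1296 / 11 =117.82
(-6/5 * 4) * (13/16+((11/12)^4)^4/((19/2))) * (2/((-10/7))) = 10311175722467441479/1829583811982131200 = 5.64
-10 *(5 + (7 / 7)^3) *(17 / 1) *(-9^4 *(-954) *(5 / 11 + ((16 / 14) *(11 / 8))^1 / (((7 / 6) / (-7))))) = 57293572923.12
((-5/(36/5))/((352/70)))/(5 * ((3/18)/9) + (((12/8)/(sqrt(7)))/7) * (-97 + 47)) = 180075/230826464 + 1488375 * sqrt(7)/115413232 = 0.03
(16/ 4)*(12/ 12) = 4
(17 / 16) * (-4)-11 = -61 / 4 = -15.25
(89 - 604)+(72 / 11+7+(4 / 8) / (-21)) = -231683 / 462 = -501.48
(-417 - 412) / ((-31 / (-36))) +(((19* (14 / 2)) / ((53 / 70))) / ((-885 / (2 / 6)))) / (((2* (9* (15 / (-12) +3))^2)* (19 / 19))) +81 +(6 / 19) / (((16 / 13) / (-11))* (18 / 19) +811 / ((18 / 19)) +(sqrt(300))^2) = -3522440518700248835 / 3995012380522437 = -881.71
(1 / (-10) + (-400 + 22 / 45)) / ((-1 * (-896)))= -7193 / 16128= -0.45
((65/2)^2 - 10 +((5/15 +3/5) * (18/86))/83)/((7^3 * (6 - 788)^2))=4393029/880714706480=0.00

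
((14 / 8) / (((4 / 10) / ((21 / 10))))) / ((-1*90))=-0.10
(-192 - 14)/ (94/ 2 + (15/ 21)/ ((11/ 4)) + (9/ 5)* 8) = -79310/ 23739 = -3.34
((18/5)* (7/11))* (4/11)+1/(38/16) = 14416/11495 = 1.25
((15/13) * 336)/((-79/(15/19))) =-75600/19513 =-3.87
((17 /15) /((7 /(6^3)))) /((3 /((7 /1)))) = 81.60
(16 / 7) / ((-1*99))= -0.02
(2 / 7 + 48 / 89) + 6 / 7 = 1.68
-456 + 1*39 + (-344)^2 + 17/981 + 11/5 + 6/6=578408476/4905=117922.22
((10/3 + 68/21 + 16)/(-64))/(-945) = 79/211680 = 0.00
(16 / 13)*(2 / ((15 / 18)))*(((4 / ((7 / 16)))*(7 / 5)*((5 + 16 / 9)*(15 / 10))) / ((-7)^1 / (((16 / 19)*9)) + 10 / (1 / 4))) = 17989632 / 1828775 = 9.84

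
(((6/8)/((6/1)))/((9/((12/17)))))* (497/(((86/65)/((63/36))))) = 226135/35088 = 6.44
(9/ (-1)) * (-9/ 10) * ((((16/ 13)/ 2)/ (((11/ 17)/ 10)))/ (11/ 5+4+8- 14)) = 55080/ 143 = 385.17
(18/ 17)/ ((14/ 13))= 117/ 119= 0.98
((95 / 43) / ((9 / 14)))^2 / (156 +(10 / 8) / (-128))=905676800 / 11961600723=0.08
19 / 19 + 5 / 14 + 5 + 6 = 173 / 14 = 12.36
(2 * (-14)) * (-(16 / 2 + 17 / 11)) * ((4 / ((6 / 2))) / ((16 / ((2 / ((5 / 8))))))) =784 / 11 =71.27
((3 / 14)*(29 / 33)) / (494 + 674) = 29 / 179872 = 0.00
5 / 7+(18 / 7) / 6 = 8 / 7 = 1.14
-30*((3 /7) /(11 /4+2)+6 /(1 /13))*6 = -1869480 /133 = -14056.24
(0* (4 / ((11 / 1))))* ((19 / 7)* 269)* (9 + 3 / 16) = 0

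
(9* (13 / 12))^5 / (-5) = -17621.91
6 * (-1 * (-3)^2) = -54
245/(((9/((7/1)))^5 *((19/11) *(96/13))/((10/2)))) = 2944166225/107705376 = 27.34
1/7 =0.14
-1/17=-0.06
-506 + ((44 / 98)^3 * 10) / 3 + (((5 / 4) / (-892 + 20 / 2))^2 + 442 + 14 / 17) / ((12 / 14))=679891263599 / 62209026432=10.93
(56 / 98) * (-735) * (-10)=4200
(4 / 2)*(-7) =-14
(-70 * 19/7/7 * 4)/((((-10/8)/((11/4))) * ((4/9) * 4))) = 1881/14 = 134.36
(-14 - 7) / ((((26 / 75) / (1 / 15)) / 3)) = -315 / 26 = -12.12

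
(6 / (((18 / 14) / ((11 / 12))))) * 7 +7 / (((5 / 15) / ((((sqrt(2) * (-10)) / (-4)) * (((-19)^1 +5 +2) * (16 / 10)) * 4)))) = 539 / 18 - 4032 * sqrt(2) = -5672.16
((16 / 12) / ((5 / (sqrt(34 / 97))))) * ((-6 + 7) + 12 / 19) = 124 * sqrt(3298) / 27645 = 0.26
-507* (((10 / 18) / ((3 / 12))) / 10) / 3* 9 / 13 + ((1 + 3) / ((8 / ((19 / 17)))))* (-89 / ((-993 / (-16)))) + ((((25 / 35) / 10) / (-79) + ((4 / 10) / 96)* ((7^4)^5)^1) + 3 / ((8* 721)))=332467776240023.20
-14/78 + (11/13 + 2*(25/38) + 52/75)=2.68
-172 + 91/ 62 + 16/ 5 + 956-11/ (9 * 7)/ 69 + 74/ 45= 1064997583/ 1347570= 790.31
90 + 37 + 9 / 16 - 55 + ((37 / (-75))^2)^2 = 36764752201 / 506250000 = 72.62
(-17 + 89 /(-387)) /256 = -1667 /24768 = -0.07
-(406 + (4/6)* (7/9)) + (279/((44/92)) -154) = 22.85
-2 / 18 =-1 / 9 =-0.11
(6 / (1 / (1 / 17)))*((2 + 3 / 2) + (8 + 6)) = 105 / 17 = 6.18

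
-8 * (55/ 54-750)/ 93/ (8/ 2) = 16.11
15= 15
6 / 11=0.55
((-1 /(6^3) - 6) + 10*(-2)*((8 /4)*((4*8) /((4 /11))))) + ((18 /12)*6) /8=-380687 /108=-3524.88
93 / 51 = 31 / 17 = 1.82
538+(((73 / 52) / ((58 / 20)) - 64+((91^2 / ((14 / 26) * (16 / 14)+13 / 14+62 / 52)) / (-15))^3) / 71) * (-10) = 322811631126981087469 / 278934037413525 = 1157304.55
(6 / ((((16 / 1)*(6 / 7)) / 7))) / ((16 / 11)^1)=539 / 256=2.11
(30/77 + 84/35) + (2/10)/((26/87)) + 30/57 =757937/190190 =3.99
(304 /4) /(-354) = -38 /177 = -0.21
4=4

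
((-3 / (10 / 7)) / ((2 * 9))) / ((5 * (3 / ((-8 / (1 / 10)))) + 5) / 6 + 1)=-56 / 865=-0.06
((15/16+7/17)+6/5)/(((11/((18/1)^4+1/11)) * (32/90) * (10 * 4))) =36031258611/21063680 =1710.59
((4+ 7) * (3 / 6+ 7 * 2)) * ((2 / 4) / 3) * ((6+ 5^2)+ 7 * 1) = 6061 / 6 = 1010.17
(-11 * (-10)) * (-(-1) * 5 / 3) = 550 / 3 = 183.33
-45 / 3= -15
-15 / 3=-5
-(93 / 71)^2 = -8649 / 5041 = -1.72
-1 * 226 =-226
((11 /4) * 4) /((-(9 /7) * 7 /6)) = -22 /3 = -7.33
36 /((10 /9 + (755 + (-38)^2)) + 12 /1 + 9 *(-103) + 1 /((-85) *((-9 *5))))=45900 /1638517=0.03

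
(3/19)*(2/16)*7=21/152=0.14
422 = 422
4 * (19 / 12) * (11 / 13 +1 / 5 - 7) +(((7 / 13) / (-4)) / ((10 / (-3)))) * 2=-9783 / 260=-37.63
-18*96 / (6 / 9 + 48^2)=-2592 / 3457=-0.75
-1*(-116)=116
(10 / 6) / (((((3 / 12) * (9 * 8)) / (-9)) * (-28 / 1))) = 5 / 168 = 0.03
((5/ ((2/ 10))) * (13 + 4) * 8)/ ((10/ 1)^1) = 340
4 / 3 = 1.33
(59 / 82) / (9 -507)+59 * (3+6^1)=21683857 / 40836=531.00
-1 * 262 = -262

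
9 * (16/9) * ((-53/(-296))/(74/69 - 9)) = -7314/20239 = -0.36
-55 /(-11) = 5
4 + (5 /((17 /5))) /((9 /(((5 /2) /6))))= 7469 /1836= 4.07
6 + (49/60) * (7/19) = 7183/1140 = 6.30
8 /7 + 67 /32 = 3.24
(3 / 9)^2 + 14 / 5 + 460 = 20831 / 45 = 462.91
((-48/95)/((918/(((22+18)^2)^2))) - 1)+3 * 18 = -3941929/2907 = -1356.01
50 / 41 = 1.22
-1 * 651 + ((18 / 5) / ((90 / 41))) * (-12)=-16767 / 25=-670.68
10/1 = 10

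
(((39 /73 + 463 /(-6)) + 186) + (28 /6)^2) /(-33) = -172325 /43362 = -3.97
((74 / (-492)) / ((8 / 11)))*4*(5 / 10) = -407 / 984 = -0.41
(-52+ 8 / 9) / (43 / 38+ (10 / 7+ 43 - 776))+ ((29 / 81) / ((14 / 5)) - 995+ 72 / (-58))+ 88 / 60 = -31774996281757 / 31948255710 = -994.58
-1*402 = -402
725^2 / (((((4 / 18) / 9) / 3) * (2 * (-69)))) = -42575625 / 92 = -462778.53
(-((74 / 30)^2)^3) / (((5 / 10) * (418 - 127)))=-5131452818 / 3314671875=-1.55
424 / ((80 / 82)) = 2173 / 5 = 434.60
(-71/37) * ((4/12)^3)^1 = -71/999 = -0.07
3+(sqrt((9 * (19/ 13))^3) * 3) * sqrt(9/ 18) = 3+1539 * sqrt(494)/ 338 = 104.20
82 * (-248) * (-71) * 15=21657840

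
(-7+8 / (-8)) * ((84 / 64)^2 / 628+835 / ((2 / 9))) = -604086201 / 20096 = -30060.02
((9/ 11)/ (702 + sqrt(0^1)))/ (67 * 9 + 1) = 1/ 518232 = 0.00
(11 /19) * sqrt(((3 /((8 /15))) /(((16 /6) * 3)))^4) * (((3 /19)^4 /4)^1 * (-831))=-1499352525 /40568406016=-0.04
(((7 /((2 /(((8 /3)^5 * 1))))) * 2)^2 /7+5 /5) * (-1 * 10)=-75162518170 /59049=-1272883.85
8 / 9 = 0.89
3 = 3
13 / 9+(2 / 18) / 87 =1132 / 783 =1.45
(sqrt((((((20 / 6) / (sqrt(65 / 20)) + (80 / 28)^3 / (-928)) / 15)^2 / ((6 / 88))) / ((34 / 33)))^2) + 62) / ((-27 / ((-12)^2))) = -1763136659580896 / 5313525671727 + 1548800 * sqrt(13) / 178061247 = -331.79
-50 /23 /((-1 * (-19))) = -50 /437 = -0.11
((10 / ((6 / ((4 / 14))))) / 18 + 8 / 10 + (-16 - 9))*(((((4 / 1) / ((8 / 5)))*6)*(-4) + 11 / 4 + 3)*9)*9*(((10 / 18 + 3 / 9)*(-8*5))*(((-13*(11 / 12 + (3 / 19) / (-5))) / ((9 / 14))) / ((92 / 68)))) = 8843115802976 / 176985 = 49965340.58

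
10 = 10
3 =3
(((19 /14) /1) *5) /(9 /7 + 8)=19 /26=0.73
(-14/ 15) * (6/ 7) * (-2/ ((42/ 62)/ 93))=7688/ 35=219.66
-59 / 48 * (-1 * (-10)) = -295 / 24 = -12.29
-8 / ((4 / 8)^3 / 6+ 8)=-1.00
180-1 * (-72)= 252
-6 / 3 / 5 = -2 / 5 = -0.40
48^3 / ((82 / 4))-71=5323.73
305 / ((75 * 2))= 61 / 30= 2.03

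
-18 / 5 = -3.60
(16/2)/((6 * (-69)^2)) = 0.00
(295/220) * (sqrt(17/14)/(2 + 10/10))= 59 * sqrt(238)/1848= 0.49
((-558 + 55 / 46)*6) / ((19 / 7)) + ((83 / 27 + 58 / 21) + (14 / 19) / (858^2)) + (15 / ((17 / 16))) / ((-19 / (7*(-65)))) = -50930253249599 / 57424104738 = -886.91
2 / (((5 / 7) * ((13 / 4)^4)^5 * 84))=549755813888 / 285074456623211991582015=0.00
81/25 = 3.24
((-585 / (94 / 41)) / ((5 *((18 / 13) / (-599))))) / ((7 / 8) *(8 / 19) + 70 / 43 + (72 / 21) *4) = 23736543649 / 16891612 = 1405.23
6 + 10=16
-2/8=-1/4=-0.25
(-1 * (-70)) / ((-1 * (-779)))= 70 / 779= 0.09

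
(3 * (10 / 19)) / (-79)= -30 / 1501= -0.02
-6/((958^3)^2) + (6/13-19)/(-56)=11643676060273448371/35172598223564608352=0.33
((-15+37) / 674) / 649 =1 / 19883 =0.00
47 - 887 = -840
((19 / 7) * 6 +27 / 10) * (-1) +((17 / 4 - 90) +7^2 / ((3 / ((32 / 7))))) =-12629 / 420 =-30.07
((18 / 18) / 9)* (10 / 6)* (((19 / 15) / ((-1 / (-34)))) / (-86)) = -323 / 3483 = -0.09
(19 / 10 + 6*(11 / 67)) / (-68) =-1933 / 45560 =-0.04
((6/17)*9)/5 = 54/85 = 0.64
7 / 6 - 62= -365 / 6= -60.83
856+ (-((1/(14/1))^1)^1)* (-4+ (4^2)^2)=838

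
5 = 5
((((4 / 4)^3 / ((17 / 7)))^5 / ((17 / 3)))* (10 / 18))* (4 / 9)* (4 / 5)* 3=268912 / 217238121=0.00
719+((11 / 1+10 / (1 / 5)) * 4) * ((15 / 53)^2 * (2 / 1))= 2129471 / 2809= 758.09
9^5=59049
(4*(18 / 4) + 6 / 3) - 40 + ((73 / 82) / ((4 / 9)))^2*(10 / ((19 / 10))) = 570745 / 511024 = 1.12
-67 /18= -3.72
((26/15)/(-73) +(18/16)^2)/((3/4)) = 87031/52560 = 1.66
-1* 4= -4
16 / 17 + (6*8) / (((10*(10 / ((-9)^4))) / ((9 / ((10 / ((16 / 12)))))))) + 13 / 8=64288937 / 17000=3781.70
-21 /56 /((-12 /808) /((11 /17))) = 16.34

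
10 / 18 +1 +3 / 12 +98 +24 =4457 / 36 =123.81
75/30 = 5/2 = 2.50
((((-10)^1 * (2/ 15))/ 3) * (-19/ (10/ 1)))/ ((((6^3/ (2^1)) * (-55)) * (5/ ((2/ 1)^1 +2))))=-38/ 334125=-0.00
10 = 10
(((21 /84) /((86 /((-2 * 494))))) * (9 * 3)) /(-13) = 513 /86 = 5.97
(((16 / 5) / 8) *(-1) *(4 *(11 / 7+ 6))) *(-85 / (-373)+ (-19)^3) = 1084728528 / 13055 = 83089.13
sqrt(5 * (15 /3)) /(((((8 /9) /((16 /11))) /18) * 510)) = 54 /187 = 0.29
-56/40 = -1.40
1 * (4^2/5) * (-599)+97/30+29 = -56537/30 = -1884.57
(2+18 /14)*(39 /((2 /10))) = 4485 /7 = 640.71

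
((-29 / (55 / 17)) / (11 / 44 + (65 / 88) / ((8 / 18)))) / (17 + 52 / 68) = -0.26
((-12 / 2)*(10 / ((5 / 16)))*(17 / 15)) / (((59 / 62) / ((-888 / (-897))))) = -19966976 / 88205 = -226.37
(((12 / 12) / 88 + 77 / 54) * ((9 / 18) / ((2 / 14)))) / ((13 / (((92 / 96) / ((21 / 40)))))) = 392725 / 555984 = 0.71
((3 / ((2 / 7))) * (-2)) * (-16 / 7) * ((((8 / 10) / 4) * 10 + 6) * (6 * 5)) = 11520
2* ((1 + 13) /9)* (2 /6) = 28 /27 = 1.04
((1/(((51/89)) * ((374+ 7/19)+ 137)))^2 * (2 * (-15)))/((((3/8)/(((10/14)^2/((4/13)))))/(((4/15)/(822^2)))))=-929331325/1524250519228964268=-0.00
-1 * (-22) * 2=44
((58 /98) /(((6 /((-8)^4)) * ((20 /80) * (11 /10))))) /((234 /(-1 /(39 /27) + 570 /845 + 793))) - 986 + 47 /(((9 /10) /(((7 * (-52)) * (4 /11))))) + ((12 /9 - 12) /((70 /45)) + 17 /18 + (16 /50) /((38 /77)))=-88838060006669 /30374293950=-2924.78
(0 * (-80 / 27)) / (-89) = 0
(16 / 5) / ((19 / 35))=112 / 19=5.89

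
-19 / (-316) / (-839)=-0.00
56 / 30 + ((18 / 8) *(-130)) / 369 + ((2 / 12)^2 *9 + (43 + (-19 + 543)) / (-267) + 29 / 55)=-131177 / 481668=-0.27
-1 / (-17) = 1 / 17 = 0.06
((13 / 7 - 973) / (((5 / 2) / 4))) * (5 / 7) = -1109.88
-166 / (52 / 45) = -3735 / 26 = -143.65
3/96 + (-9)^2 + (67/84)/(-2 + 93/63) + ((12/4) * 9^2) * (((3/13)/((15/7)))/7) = 83.25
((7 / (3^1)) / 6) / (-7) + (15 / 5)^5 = 4373 / 18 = 242.94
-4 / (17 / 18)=-72 / 17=-4.24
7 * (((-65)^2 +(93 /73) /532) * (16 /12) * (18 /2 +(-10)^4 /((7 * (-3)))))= -1609810395523 /87381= -18422888.22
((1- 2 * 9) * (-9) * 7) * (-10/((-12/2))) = 1785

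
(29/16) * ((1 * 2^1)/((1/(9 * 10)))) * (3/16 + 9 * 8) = 1507275/64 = 23551.17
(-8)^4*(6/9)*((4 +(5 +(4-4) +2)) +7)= 49152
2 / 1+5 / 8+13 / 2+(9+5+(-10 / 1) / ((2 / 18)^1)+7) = -479 / 8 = -59.88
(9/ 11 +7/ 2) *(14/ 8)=665/ 88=7.56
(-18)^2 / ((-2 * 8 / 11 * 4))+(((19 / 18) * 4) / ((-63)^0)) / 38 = -8003 / 144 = -55.58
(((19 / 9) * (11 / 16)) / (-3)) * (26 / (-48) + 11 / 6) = -6479 / 10368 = -0.62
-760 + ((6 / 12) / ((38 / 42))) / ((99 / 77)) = -86591 / 114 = -759.57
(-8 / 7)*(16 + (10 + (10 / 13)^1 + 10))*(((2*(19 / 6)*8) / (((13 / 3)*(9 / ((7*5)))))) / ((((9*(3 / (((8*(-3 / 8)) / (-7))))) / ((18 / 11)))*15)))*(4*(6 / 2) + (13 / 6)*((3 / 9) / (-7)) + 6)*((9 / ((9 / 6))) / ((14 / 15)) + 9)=-476623360 / 521703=-913.59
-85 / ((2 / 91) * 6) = -7735 / 12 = -644.58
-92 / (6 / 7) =-322 / 3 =-107.33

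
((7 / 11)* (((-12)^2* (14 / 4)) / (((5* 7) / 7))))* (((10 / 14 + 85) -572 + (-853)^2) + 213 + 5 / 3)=513209256 / 11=46655386.91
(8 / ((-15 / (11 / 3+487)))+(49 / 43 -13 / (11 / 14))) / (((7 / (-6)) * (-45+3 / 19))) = -112061297 / 21157290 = -5.30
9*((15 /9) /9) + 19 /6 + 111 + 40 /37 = 25955 /222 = 116.91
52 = 52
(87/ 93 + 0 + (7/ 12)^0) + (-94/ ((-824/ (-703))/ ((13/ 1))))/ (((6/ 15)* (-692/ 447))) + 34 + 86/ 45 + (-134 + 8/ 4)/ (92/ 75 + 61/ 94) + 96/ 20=17416681741330603/ 10518105235680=1655.88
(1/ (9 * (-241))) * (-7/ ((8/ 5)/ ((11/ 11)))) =35/ 17352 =0.00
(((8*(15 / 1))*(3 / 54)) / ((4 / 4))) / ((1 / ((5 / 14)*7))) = 50 / 3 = 16.67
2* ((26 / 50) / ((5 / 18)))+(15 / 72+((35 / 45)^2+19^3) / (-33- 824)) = -281268877 / 69417000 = -4.05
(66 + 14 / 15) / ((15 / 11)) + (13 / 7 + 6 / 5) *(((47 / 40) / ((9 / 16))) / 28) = 362447 / 7350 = 49.31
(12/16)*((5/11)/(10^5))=3/880000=0.00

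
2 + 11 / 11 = 3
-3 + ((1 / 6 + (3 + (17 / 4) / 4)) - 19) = -853 / 48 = -17.77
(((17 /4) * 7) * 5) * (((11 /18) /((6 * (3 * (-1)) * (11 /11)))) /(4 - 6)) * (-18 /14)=-935 /288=-3.25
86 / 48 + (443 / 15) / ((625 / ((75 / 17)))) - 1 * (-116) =6018007 / 51000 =118.00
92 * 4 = 368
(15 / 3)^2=25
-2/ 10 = -1/ 5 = -0.20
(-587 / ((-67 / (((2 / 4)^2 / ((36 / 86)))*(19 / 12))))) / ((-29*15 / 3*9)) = -479579 / 75543840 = -0.01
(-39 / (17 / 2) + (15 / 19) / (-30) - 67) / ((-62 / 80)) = 925260 / 10013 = 92.41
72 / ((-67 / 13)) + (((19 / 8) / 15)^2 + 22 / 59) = -772572967 / 56923200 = -13.57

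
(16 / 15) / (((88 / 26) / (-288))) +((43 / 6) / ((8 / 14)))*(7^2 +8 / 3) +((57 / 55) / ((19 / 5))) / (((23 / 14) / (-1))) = 557.06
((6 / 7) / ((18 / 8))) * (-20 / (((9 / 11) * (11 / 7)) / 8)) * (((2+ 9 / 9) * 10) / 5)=-2560 / 9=-284.44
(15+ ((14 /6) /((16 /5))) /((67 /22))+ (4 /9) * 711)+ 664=1600345 /1608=995.24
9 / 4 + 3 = 21 / 4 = 5.25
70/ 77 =10/ 11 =0.91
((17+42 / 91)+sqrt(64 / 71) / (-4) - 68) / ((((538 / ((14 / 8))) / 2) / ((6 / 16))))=-13797 / 111904 - 21 * sqrt(71) / 305584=-0.12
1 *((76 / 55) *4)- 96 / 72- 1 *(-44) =7952 / 165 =48.19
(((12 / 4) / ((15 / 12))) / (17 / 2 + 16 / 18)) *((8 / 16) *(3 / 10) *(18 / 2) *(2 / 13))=2916 / 54925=0.05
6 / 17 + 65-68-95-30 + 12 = -1966 / 17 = -115.65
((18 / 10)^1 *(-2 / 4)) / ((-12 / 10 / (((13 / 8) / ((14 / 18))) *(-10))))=-1755 / 112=-15.67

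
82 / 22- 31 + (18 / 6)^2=-201 / 11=-18.27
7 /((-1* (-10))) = 7 /10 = 0.70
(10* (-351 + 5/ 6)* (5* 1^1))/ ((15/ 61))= -640805/ 9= -71200.56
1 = 1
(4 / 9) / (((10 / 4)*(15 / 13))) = 104 / 675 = 0.15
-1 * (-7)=7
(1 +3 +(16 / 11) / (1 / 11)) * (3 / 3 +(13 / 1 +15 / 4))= 355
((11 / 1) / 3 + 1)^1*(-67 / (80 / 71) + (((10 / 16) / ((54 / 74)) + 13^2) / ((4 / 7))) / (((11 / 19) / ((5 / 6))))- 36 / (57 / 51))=12748463861 / 8125920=1568.86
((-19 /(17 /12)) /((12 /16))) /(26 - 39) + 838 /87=211646 /19227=11.01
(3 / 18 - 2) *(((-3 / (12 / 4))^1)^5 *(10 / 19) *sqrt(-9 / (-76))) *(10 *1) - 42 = -42+275 *sqrt(19) / 361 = -38.68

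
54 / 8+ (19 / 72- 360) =-352.99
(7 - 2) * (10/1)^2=500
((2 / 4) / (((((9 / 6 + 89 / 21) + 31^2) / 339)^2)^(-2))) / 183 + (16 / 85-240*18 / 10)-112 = -695024688976242258137339 / 1278485967162432036960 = -543.63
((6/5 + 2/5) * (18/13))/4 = 36/65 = 0.55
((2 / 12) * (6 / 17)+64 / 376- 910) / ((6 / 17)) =-726907 / 282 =-2577.68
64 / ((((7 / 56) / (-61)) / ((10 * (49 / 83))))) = -15303680 / 83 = -184381.69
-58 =-58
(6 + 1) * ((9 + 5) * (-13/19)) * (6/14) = -546/19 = -28.74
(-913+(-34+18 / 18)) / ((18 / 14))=-735.78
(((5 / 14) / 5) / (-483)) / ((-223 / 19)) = 19 / 1507926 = 0.00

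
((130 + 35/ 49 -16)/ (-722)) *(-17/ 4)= 13651/ 20216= 0.68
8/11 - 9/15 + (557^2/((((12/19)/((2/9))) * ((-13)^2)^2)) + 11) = 1268094133/84826170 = 14.95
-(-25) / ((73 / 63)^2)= 99225 / 5329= 18.62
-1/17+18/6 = 50/17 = 2.94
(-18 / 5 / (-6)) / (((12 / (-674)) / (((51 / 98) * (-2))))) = 17187 / 490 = 35.08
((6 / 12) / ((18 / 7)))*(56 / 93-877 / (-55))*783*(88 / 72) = 17182123 / 5580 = 3079.23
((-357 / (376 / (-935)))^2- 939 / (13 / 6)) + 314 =1448228910773 / 1837888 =787985.40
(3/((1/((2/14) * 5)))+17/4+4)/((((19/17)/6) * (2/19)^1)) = 14841/28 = 530.04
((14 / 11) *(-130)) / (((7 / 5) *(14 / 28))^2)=-26000 / 77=-337.66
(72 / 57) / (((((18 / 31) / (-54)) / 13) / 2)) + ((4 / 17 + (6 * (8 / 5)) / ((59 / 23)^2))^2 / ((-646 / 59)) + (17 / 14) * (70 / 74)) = -108296892499883547 / 35467299999050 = -3053.43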